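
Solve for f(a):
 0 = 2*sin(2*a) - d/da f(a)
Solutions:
 f(a) = C1 - cos(2*a)


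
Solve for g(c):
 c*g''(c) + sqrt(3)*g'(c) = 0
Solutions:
 g(c) = C1 + C2*c^(1 - sqrt(3))


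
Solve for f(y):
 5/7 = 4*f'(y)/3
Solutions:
 f(y) = C1 + 15*y/28


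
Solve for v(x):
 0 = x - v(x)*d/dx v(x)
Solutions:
 v(x) = -sqrt(C1 + x^2)
 v(x) = sqrt(C1 + x^2)


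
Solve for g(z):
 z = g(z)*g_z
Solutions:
 g(z) = -sqrt(C1 + z^2)
 g(z) = sqrt(C1 + z^2)


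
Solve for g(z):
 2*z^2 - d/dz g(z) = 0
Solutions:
 g(z) = C1 + 2*z^3/3


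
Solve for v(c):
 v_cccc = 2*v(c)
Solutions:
 v(c) = C1*exp(-2^(1/4)*c) + C2*exp(2^(1/4)*c) + C3*sin(2^(1/4)*c) + C4*cos(2^(1/4)*c)


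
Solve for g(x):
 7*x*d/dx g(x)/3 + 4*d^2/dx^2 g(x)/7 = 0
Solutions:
 g(x) = C1 + C2*erf(7*sqrt(6)*x/12)


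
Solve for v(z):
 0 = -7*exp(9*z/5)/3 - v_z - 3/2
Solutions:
 v(z) = C1 - 3*z/2 - 35*exp(9*z/5)/27


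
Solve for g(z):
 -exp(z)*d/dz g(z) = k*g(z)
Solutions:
 g(z) = C1*exp(k*exp(-z))


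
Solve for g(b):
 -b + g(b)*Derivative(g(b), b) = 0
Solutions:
 g(b) = -sqrt(C1 + b^2)
 g(b) = sqrt(C1 + b^2)


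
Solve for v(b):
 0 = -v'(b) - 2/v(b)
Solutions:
 v(b) = -sqrt(C1 - 4*b)
 v(b) = sqrt(C1 - 4*b)


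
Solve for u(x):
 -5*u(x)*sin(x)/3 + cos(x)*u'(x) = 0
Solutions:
 u(x) = C1/cos(x)^(5/3)


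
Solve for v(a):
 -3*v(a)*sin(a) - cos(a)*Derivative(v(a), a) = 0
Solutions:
 v(a) = C1*cos(a)^3


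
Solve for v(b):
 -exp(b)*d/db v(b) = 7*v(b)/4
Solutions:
 v(b) = C1*exp(7*exp(-b)/4)


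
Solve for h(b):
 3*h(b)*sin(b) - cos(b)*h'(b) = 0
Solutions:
 h(b) = C1/cos(b)^3


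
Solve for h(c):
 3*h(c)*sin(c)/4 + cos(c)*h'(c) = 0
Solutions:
 h(c) = C1*cos(c)^(3/4)


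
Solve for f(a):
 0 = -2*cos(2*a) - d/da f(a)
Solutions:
 f(a) = C1 - sin(2*a)


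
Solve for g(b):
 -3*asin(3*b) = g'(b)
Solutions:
 g(b) = C1 - 3*b*asin(3*b) - sqrt(1 - 9*b^2)


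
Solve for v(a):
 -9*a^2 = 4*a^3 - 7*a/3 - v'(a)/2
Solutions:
 v(a) = C1 + 2*a^4 + 6*a^3 - 7*a^2/3


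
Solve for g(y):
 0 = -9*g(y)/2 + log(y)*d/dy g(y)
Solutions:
 g(y) = C1*exp(9*li(y)/2)


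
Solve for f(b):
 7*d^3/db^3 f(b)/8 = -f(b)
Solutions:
 f(b) = C3*exp(-2*7^(2/3)*b/7) + (C1*sin(sqrt(3)*7^(2/3)*b/7) + C2*cos(sqrt(3)*7^(2/3)*b/7))*exp(7^(2/3)*b/7)


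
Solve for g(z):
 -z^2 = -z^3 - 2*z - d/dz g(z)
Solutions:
 g(z) = C1 - z^4/4 + z^3/3 - z^2


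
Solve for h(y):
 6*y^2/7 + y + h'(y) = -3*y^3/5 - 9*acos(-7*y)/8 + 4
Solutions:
 h(y) = C1 - 3*y^4/20 - 2*y^3/7 - y^2/2 - 9*y*acos(-7*y)/8 + 4*y - 9*sqrt(1 - 49*y^2)/56


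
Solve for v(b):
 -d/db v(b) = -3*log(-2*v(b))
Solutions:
 -Integral(1/(log(-_y) + log(2)), (_y, v(b)))/3 = C1 - b


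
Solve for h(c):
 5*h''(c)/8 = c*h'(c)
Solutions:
 h(c) = C1 + C2*erfi(2*sqrt(5)*c/5)


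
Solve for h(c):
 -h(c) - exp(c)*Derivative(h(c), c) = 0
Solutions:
 h(c) = C1*exp(exp(-c))


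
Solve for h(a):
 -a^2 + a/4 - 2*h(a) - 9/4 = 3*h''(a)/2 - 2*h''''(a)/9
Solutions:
 h(a) = C1*exp(-sqrt(6)*a*sqrt(9 + sqrt(145))/4) + C2*exp(sqrt(6)*a*sqrt(9 + sqrt(145))/4) + C3*sin(sqrt(6)*a*sqrt(-9 + sqrt(145))/4) + C4*cos(sqrt(6)*a*sqrt(-9 + sqrt(145))/4) - a^2/2 + a/8 - 3/8


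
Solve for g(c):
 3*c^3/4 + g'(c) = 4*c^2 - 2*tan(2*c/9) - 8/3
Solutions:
 g(c) = C1 - 3*c^4/16 + 4*c^3/3 - 8*c/3 + 9*log(cos(2*c/9))


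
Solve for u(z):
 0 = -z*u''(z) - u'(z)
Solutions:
 u(z) = C1 + C2*log(z)


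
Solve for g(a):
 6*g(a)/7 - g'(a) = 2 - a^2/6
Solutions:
 g(a) = C1*exp(6*a/7) - 7*a^2/36 - 49*a/108 + 1169/648


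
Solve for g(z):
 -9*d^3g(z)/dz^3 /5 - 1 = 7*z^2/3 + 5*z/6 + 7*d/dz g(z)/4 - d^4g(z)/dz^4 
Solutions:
 g(z) = C1 + C2*exp(z*(-(5*sqrt(45745) + 1091)^(1/3) - 36/(5*sqrt(45745) + 1091)^(1/3) + 12)/20)*sin(sqrt(3)*z*(-(5*sqrt(45745) + 1091)^(1/3) + 36/(5*sqrt(45745) + 1091)^(1/3))/20) + C3*exp(z*(-(5*sqrt(45745) + 1091)^(1/3) - 36/(5*sqrt(45745) + 1091)^(1/3) + 12)/20)*cos(sqrt(3)*z*(-(5*sqrt(45745) + 1091)^(1/3) + 36/(5*sqrt(45745) + 1091)^(1/3))/20) + C4*exp(z*(36/(5*sqrt(45745) + 1091)^(1/3) + 6 + (5*sqrt(45745) + 1091)^(1/3))/10) - 4*z^3/9 - 5*z^2/21 + 76*z/35


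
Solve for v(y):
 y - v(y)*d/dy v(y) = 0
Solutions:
 v(y) = -sqrt(C1 + y^2)
 v(y) = sqrt(C1 + y^2)


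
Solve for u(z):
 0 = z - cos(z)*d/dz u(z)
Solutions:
 u(z) = C1 + Integral(z/cos(z), z)


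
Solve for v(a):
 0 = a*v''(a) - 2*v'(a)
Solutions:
 v(a) = C1 + C2*a^3


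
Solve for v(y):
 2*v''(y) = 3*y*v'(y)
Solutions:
 v(y) = C1 + C2*erfi(sqrt(3)*y/2)


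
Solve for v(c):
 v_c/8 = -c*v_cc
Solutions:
 v(c) = C1 + C2*c^(7/8)


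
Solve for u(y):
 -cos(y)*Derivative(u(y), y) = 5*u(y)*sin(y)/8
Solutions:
 u(y) = C1*cos(y)^(5/8)


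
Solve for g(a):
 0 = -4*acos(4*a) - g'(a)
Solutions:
 g(a) = C1 - 4*a*acos(4*a) + sqrt(1 - 16*a^2)


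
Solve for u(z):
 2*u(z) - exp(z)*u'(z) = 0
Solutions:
 u(z) = C1*exp(-2*exp(-z))


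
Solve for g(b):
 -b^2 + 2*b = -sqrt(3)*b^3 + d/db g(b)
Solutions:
 g(b) = C1 + sqrt(3)*b^4/4 - b^3/3 + b^2


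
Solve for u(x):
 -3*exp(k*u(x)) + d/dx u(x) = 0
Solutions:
 u(x) = Piecewise((log(-1/(C1*k + 3*k*x))/k, Ne(k, 0)), (nan, True))
 u(x) = Piecewise((C1 + 3*x, Eq(k, 0)), (nan, True))


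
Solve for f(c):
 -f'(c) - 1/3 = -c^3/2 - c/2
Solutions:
 f(c) = C1 + c^4/8 + c^2/4 - c/3


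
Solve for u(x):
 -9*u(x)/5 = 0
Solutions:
 u(x) = 0


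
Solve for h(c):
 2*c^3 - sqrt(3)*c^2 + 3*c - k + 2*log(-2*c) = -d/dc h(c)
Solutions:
 h(c) = C1 - c^4/2 + sqrt(3)*c^3/3 - 3*c^2/2 + c*(k - 2*log(2) + 2) - 2*c*log(-c)


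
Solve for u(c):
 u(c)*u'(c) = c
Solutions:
 u(c) = -sqrt(C1 + c^2)
 u(c) = sqrt(C1 + c^2)


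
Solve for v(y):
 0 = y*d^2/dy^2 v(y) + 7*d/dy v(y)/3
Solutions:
 v(y) = C1 + C2/y^(4/3)


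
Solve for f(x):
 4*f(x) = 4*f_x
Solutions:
 f(x) = C1*exp(x)


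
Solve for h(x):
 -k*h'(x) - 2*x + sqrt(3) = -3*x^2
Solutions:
 h(x) = C1 + x^3/k - x^2/k + sqrt(3)*x/k


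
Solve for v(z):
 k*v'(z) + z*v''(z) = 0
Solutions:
 v(z) = C1 + z^(1 - re(k))*(C2*sin(log(z)*Abs(im(k))) + C3*cos(log(z)*im(k)))


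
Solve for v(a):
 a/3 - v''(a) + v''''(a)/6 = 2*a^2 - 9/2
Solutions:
 v(a) = C1 + C2*a + C3*exp(-sqrt(6)*a) + C4*exp(sqrt(6)*a) - a^4/6 + a^3/18 + 23*a^2/12


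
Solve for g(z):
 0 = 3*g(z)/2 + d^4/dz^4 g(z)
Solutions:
 g(z) = (C1*sin(6^(1/4)*z/2) + C2*cos(6^(1/4)*z/2))*exp(-6^(1/4)*z/2) + (C3*sin(6^(1/4)*z/2) + C4*cos(6^(1/4)*z/2))*exp(6^(1/4)*z/2)


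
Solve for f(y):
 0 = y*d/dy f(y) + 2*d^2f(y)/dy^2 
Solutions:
 f(y) = C1 + C2*erf(y/2)


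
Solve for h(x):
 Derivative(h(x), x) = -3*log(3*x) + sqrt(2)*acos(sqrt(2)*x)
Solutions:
 h(x) = C1 - 3*x*log(x) - 3*x*log(3) + 3*x + sqrt(2)*(x*acos(sqrt(2)*x) - sqrt(2)*sqrt(1 - 2*x^2)/2)


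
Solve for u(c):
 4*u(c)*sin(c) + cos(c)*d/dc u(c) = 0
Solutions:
 u(c) = C1*cos(c)^4


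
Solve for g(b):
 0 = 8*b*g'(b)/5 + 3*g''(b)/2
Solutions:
 g(b) = C1 + C2*erf(2*sqrt(30)*b/15)


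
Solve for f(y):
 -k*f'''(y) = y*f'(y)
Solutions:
 f(y) = C1 + Integral(C2*airyai(y*(-1/k)^(1/3)) + C3*airybi(y*(-1/k)^(1/3)), y)


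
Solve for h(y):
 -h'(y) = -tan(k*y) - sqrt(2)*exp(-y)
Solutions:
 h(y) = C1 - Piecewise((sqrt(2)*exp(-y) - log(tan(k*y)^2 + 1)/(2*k), Ne(k, 0)), (sqrt(2)*exp(-y), True))


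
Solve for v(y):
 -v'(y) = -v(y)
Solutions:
 v(y) = C1*exp(y)


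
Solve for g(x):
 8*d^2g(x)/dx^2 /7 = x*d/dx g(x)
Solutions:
 g(x) = C1 + C2*erfi(sqrt(7)*x/4)


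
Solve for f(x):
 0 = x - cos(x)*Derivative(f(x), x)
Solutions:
 f(x) = C1 + Integral(x/cos(x), x)


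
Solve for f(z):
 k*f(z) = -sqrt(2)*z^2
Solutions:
 f(z) = -sqrt(2)*z^2/k


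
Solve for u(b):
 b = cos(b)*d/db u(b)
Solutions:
 u(b) = C1 + Integral(b/cos(b), b)


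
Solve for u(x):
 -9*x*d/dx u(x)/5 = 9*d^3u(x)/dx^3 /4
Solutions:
 u(x) = C1 + Integral(C2*airyai(-10^(2/3)*x/5) + C3*airybi(-10^(2/3)*x/5), x)


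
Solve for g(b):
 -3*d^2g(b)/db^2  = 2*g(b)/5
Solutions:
 g(b) = C1*sin(sqrt(30)*b/15) + C2*cos(sqrt(30)*b/15)


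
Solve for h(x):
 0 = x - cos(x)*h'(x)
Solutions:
 h(x) = C1 + Integral(x/cos(x), x)


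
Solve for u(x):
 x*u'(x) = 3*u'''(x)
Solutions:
 u(x) = C1 + Integral(C2*airyai(3^(2/3)*x/3) + C3*airybi(3^(2/3)*x/3), x)


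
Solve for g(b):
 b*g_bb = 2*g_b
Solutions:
 g(b) = C1 + C2*b^3


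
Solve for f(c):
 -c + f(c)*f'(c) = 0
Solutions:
 f(c) = -sqrt(C1 + c^2)
 f(c) = sqrt(C1 + c^2)


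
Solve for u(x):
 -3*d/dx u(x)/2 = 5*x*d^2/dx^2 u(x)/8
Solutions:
 u(x) = C1 + C2/x^(7/5)


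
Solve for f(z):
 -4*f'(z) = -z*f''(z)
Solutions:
 f(z) = C1 + C2*z^5


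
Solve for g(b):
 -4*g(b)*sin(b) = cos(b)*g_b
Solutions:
 g(b) = C1*cos(b)^4


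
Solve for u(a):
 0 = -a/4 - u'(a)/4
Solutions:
 u(a) = C1 - a^2/2


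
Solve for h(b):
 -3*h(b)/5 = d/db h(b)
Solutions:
 h(b) = C1*exp(-3*b/5)


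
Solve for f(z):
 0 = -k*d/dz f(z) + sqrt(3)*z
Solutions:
 f(z) = C1 + sqrt(3)*z^2/(2*k)


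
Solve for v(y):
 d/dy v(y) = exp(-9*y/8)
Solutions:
 v(y) = C1 - 8*exp(-9*y/8)/9


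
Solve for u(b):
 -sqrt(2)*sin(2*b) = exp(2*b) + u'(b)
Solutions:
 u(b) = C1 - exp(2*b)/2 + sqrt(2)*cos(2*b)/2


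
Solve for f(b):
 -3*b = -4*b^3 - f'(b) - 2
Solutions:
 f(b) = C1 - b^4 + 3*b^2/2 - 2*b


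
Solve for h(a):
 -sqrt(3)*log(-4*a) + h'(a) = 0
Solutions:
 h(a) = C1 + sqrt(3)*a*log(-a) + sqrt(3)*a*(-1 + 2*log(2))


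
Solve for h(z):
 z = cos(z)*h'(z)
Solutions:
 h(z) = C1 + Integral(z/cos(z), z)


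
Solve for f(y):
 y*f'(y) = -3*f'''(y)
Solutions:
 f(y) = C1 + Integral(C2*airyai(-3^(2/3)*y/3) + C3*airybi(-3^(2/3)*y/3), y)


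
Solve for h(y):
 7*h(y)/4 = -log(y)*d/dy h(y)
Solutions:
 h(y) = C1*exp(-7*li(y)/4)


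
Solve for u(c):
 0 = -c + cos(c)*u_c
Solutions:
 u(c) = C1 + Integral(c/cos(c), c)


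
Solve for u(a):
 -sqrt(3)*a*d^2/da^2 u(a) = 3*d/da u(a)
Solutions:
 u(a) = C1 + C2*a^(1 - sqrt(3))


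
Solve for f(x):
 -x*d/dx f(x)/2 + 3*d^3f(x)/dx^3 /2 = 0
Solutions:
 f(x) = C1 + Integral(C2*airyai(3^(2/3)*x/3) + C3*airybi(3^(2/3)*x/3), x)


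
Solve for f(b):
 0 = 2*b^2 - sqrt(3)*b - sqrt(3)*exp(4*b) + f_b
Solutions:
 f(b) = C1 - 2*b^3/3 + sqrt(3)*b^2/2 + sqrt(3)*exp(4*b)/4


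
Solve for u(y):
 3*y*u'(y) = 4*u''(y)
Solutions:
 u(y) = C1 + C2*erfi(sqrt(6)*y/4)


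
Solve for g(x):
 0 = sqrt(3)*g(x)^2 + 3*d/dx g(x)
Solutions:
 g(x) = 3/(C1 + sqrt(3)*x)


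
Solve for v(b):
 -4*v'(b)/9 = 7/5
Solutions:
 v(b) = C1 - 63*b/20


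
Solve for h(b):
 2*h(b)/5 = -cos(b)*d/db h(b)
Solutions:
 h(b) = C1*(sin(b) - 1)^(1/5)/(sin(b) + 1)^(1/5)


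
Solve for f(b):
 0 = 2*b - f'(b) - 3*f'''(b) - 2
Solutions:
 f(b) = C1 + C2*sin(sqrt(3)*b/3) + C3*cos(sqrt(3)*b/3) + b^2 - 2*b


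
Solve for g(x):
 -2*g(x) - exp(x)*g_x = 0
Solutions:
 g(x) = C1*exp(2*exp(-x))


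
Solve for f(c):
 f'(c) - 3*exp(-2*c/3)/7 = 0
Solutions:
 f(c) = C1 - 9*exp(-2*c/3)/14


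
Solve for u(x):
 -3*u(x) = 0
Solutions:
 u(x) = 0


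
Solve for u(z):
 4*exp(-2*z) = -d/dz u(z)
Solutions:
 u(z) = C1 + 2*exp(-2*z)


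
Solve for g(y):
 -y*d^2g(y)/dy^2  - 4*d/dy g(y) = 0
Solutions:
 g(y) = C1 + C2/y^3


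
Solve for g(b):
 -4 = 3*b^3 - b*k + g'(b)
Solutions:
 g(b) = C1 - 3*b^4/4 + b^2*k/2 - 4*b


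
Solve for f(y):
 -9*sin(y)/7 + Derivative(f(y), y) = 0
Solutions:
 f(y) = C1 - 9*cos(y)/7


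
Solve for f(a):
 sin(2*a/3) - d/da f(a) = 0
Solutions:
 f(a) = C1 - 3*cos(2*a/3)/2


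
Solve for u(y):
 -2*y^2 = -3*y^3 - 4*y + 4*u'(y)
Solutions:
 u(y) = C1 + 3*y^4/16 - y^3/6 + y^2/2


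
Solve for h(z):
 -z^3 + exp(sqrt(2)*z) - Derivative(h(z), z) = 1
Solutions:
 h(z) = C1 - z^4/4 - z + sqrt(2)*exp(sqrt(2)*z)/2


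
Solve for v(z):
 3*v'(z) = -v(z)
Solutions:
 v(z) = C1*exp(-z/3)


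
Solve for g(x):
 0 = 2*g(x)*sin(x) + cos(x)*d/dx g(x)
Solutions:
 g(x) = C1*cos(x)^2


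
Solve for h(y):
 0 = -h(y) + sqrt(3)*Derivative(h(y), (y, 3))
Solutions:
 h(y) = C3*exp(3^(5/6)*y/3) + (C1*sin(3^(1/3)*y/2) + C2*cos(3^(1/3)*y/2))*exp(-3^(5/6)*y/6)


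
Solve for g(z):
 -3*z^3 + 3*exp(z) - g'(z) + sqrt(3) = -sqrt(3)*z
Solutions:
 g(z) = C1 - 3*z^4/4 + sqrt(3)*z^2/2 + sqrt(3)*z + 3*exp(z)


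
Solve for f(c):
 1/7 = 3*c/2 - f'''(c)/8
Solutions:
 f(c) = C1 + C2*c + C3*c^2 + c^4/2 - 4*c^3/21


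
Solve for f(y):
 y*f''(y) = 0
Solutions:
 f(y) = C1 + C2*y


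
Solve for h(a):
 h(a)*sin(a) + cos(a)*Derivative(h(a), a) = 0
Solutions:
 h(a) = C1*cos(a)


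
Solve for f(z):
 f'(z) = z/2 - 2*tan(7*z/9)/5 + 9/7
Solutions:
 f(z) = C1 + z^2/4 + 9*z/7 + 18*log(cos(7*z/9))/35


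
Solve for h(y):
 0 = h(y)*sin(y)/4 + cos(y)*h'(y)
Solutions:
 h(y) = C1*cos(y)^(1/4)


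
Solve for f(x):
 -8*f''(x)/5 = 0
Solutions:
 f(x) = C1 + C2*x


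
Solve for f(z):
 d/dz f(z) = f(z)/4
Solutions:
 f(z) = C1*exp(z/4)


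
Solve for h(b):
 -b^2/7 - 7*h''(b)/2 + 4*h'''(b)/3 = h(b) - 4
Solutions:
 h(b) = C1*exp(b*(-(8*sqrt(2634) + 535)^(1/3) - 49/(8*sqrt(2634) + 535)^(1/3) + 14)/16)*sin(sqrt(3)*b*(-(8*sqrt(2634) + 535)^(1/3) + 49/(8*sqrt(2634) + 535)^(1/3))/16) + C2*exp(b*(-(8*sqrt(2634) + 535)^(1/3) - 49/(8*sqrt(2634) + 535)^(1/3) + 14)/16)*cos(sqrt(3)*b*(-(8*sqrt(2634) + 535)^(1/3) + 49/(8*sqrt(2634) + 535)^(1/3))/16) + C3*exp(b*(49/(8*sqrt(2634) + 535)^(1/3) + 7 + (8*sqrt(2634) + 535)^(1/3))/8) - b^2/7 + 5


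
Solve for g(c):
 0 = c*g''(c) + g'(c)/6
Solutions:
 g(c) = C1 + C2*c^(5/6)


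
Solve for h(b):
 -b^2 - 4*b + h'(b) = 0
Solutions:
 h(b) = C1 + b^3/3 + 2*b^2


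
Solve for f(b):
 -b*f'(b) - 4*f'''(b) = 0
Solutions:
 f(b) = C1 + Integral(C2*airyai(-2^(1/3)*b/2) + C3*airybi(-2^(1/3)*b/2), b)


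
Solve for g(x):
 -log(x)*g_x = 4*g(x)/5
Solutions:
 g(x) = C1*exp(-4*li(x)/5)


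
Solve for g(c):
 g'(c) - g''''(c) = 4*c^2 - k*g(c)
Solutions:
 g(c) = C1*exp(c*Piecewise((-sqrt(-(-1)^(1/3))/2 - sqrt(-2/sqrt(-(-1)^(1/3)) + (-1)^(1/3))/2, Eq(k, 0)), (-sqrt(-2*k/(3*(sqrt(k^3/27 + 1/256) + 1/16)^(1/3)) + 2*(sqrt(k^3/27 + 1/256) + 1/16)^(1/3))/2 - sqrt(2*k/(3*(sqrt(k^3/27 + 1/256) + 1/16)^(1/3)) - 2*(sqrt(k^3/27 + 1/256) + 1/16)^(1/3) - 2/sqrt(-2*k/(3*(sqrt(k^3/27 + 1/256) + 1/16)^(1/3)) + 2*(sqrt(k^3/27 + 1/256) + 1/16)^(1/3)))/2, True))) + C2*exp(c*Piecewise((sqrt(-(-1)^(1/3))/2 + sqrt((-1)^(1/3) + 2/sqrt(-(-1)^(1/3)))/2, Eq(k, 0)), (sqrt(-2*k/(3*(sqrt(k^3/27 + 1/256) + 1/16)^(1/3)) + 2*(sqrt(k^3/27 + 1/256) + 1/16)^(1/3))/2 + sqrt(2*k/(3*(sqrt(k^3/27 + 1/256) + 1/16)^(1/3)) - 2*(sqrt(k^3/27 + 1/256) + 1/16)^(1/3) + 2/sqrt(-2*k/(3*(sqrt(k^3/27 + 1/256) + 1/16)^(1/3)) + 2*(sqrt(k^3/27 + 1/256) + 1/16)^(1/3)))/2, True))) + C3*exp(c*Piecewise((-sqrt((-1)^(1/3) + 2/sqrt(-(-1)^(1/3)))/2 + sqrt(-(-1)^(1/3))/2, Eq(k, 0)), (sqrt(-2*k/(3*(sqrt(k^3/27 + 1/256) + 1/16)^(1/3)) + 2*(sqrt(k^3/27 + 1/256) + 1/16)^(1/3))/2 - sqrt(2*k/(3*(sqrt(k^3/27 + 1/256) + 1/16)^(1/3)) - 2*(sqrt(k^3/27 + 1/256) + 1/16)^(1/3) + 2/sqrt(-2*k/(3*(sqrt(k^3/27 + 1/256) + 1/16)^(1/3)) + 2*(sqrt(k^3/27 + 1/256) + 1/16)^(1/3)))/2, True))) + C4*exp(c*Piecewise((sqrt(-2/sqrt(-(-1)^(1/3)) + (-1)^(1/3))/2 - sqrt(-(-1)^(1/3))/2, Eq(k, 0)), (-sqrt(-2*k/(3*(sqrt(k^3/27 + 1/256) + 1/16)^(1/3)) + 2*(sqrt(k^3/27 + 1/256) + 1/16)^(1/3))/2 + sqrt(2*k/(3*(sqrt(k^3/27 + 1/256) + 1/16)^(1/3)) - 2*(sqrt(k^3/27 + 1/256) + 1/16)^(1/3) - 2/sqrt(-2*k/(3*(sqrt(k^3/27 + 1/256) + 1/16)^(1/3)) + 2*(sqrt(k^3/27 + 1/256) + 1/16)^(1/3)))/2, True))) + 4*c^2/k - 8*c/k^2 + 8/k^3


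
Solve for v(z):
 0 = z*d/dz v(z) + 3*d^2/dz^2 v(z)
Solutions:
 v(z) = C1 + C2*erf(sqrt(6)*z/6)


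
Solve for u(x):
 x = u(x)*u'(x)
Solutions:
 u(x) = -sqrt(C1 + x^2)
 u(x) = sqrt(C1 + x^2)


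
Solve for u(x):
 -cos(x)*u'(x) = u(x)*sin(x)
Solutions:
 u(x) = C1*cos(x)


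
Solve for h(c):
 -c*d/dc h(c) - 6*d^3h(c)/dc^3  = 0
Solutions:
 h(c) = C1 + Integral(C2*airyai(-6^(2/3)*c/6) + C3*airybi(-6^(2/3)*c/6), c)


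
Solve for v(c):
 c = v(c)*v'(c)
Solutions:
 v(c) = -sqrt(C1 + c^2)
 v(c) = sqrt(C1 + c^2)


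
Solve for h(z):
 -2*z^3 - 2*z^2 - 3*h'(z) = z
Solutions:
 h(z) = C1 - z^4/6 - 2*z^3/9 - z^2/6


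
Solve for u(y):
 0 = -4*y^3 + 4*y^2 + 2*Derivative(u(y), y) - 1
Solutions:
 u(y) = C1 + y^4/2 - 2*y^3/3 + y/2


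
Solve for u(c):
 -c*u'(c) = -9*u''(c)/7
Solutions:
 u(c) = C1 + C2*erfi(sqrt(14)*c/6)


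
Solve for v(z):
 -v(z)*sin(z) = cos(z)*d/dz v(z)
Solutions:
 v(z) = C1*cos(z)


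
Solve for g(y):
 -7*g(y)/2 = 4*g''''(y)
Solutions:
 g(y) = (C1*sin(2^(3/4)*7^(1/4)*y/4) + C2*cos(2^(3/4)*7^(1/4)*y/4))*exp(-2^(3/4)*7^(1/4)*y/4) + (C3*sin(2^(3/4)*7^(1/4)*y/4) + C4*cos(2^(3/4)*7^(1/4)*y/4))*exp(2^(3/4)*7^(1/4)*y/4)


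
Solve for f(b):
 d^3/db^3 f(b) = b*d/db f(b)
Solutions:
 f(b) = C1 + Integral(C2*airyai(b) + C3*airybi(b), b)


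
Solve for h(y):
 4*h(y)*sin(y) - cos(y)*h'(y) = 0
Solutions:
 h(y) = C1/cos(y)^4


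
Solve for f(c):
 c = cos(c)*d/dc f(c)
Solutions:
 f(c) = C1 + Integral(c/cos(c), c)


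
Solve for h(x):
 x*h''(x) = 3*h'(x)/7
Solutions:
 h(x) = C1 + C2*x^(10/7)


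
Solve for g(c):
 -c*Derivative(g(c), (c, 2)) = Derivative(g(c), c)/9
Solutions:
 g(c) = C1 + C2*c^(8/9)


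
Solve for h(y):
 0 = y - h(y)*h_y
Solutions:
 h(y) = -sqrt(C1 + y^2)
 h(y) = sqrt(C1 + y^2)


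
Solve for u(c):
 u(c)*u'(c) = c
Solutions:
 u(c) = -sqrt(C1 + c^2)
 u(c) = sqrt(C1 + c^2)


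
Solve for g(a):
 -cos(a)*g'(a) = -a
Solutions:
 g(a) = C1 + Integral(a/cos(a), a)


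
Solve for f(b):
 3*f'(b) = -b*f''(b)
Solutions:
 f(b) = C1 + C2/b^2


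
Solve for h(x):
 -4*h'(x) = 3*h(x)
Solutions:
 h(x) = C1*exp(-3*x/4)


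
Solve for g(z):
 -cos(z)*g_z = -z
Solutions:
 g(z) = C1 + Integral(z/cos(z), z)


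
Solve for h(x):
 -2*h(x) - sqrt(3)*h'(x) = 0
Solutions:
 h(x) = C1*exp(-2*sqrt(3)*x/3)


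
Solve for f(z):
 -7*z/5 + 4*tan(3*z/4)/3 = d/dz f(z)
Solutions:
 f(z) = C1 - 7*z^2/10 - 16*log(cos(3*z/4))/9


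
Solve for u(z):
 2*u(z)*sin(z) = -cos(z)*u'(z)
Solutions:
 u(z) = C1*cos(z)^2


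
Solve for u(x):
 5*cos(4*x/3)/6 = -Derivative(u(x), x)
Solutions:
 u(x) = C1 - 5*sin(4*x/3)/8


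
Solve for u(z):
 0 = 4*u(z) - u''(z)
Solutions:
 u(z) = C1*exp(-2*z) + C2*exp(2*z)


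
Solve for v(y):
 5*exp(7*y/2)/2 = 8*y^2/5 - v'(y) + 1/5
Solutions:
 v(y) = C1 + 8*y^3/15 + y/5 - 5*exp(7*y/2)/7


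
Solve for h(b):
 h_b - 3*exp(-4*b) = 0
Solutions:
 h(b) = C1 - 3*exp(-4*b)/4


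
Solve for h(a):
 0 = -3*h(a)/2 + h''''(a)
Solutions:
 h(a) = C1*exp(-2^(3/4)*3^(1/4)*a/2) + C2*exp(2^(3/4)*3^(1/4)*a/2) + C3*sin(2^(3/4)*3^(1/4)*a/2) + C4*cos(2^(3/4)*3^(1/4)*a/2)


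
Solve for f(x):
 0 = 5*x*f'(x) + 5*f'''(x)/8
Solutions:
 f(x) = C1 + Integral(C2*airyai(-2*x) + C3*airybi(-2*x), x)


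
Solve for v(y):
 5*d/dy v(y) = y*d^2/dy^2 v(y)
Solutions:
 v(y) = C1 + C2*y^6


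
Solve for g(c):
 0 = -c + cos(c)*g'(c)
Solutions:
 g(c) = C1 + Integral(c/cos(c), c)


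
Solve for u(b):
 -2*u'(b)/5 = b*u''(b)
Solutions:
 u(b) = C1 + C2*b^(3/5)


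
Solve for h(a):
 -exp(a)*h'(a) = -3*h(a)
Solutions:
 h(a) = C1*exp(-3*exp(-a))


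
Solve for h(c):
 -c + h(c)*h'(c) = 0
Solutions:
 h(c) = -sqrt(C1 + c^2)
 h(c) = sqrt(C1 + c^2)


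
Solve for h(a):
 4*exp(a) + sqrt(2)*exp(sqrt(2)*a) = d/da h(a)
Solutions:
 h(a) = C1 + 4*exp(a) + exp(sqrt(2)*a)


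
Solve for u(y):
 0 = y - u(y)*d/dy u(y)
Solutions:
 u(y) = -sqrt(C1 + y^2)
 u(y) = sqrt(C1 + y^2)


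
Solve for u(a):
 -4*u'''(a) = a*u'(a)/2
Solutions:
 u(a) = C1 + Integral(C2*airyai(-a/2) + C3*airybi(-a/2), a)


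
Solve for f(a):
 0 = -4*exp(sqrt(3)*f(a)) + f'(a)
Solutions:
 f(a) = sqrt(3)*(2*log(-1/(C1 + 4*a)) - log(3))/6


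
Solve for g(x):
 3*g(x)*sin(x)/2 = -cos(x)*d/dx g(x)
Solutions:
 g(x) = C1*cos(x)^(3/2)


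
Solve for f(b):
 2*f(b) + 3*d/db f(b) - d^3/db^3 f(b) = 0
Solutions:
 f(b) = C3*exp(2*b) + (C1 + C2*b)*exp(-b)


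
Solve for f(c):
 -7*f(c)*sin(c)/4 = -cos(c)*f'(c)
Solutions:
 f(c) = C1/cos(c)^(7/4)


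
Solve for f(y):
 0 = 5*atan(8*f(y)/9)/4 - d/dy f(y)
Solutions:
 Integral(1/atan(8*_y/9), (_y, f(y))) = C1 + 5*y/4


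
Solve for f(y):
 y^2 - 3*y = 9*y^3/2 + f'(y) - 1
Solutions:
 f(y) = C1 - 9*y^4/8 + y^3/3 - 3*y^2/2 + y


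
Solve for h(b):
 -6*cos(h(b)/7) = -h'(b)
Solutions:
 -6*b - 7*log(sin(h(b)/7) - 1)/2 + 7*log(sin(h(b)/7) + 1)/2 = C1


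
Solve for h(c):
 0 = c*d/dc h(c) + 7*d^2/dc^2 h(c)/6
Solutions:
 h(c) = C1 + C2*erf(sqrt(21)*c/7)


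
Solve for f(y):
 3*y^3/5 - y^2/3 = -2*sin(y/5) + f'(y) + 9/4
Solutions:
 f(y) = C1 + 3*y^4/20 - y^3/9 - 9*y/4 - 10*cos(y/5)


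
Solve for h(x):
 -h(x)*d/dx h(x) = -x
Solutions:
 h(x) = -sqrt(C1 + x^2)
 h(x) = sqrt(C1 + x^2)


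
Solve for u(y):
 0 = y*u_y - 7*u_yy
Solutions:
 u(y) = C1 + C2*erfi(sqrt(14)*y/14)


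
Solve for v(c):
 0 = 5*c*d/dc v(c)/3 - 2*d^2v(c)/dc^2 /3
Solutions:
 v(c) = C1 + C2*erfi(sqrt(5)*c/2)


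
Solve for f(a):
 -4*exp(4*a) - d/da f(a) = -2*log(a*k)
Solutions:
 f(a) = C1 + 2*a*log(a*k) - 2*a - exp(4*a)


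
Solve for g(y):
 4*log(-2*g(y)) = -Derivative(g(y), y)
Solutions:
 Integral(1/(log(-_y) + log(2)), (_y, g(y)))/4 = C1 - y


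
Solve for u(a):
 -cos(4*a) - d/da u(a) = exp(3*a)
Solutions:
 u(a) = C1 - exp(3*a)/3 - sin(4*a)/4


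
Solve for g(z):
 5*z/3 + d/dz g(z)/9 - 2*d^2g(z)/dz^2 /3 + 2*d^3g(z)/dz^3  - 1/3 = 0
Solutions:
 g(z) = C1 - 15*z^2/2 - 87*z + (C2*sin(z/6) + C3*cos(z/6))*exp(z/6)


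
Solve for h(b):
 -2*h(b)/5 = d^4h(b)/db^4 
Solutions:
 h(b) = (C1*sin(10^(3/4)*b/10) + C2*cos(10^(3/4)*b/10))*exp(-10^(3/4)*b/10) + (C3*sin(10^(3/4)*b/10) + C4*cos(10^(3/4)*b/10))*exp(10^(3/4)*b/10)


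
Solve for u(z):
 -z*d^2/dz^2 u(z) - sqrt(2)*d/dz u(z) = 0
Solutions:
 u(z) = C1 + C2*z^(1 - sqrt(2))


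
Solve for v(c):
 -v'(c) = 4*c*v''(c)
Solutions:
 v(c) = C1 + C2*c^(3/4)


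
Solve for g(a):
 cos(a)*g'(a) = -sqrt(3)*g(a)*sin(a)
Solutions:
 g(a) = C1*cos(a)^(sqrt(3))


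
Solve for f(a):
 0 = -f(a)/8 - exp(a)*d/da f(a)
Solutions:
 f(a) = C1*exp(exp(-a)/8)


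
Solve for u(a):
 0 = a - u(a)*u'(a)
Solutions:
 u(a) = -sqrt(C1 + a^2)
 u(a) = sqrt(C1 + a^2)


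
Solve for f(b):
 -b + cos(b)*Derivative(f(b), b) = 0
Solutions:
 f(b) = C1 + Integral(b/cos(b), b)


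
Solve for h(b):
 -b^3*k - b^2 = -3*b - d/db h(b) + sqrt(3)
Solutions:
 h(b) = C1 + b^4*k/4 + b^3/3 - 3*b^2/2 + sqrt(3)*b


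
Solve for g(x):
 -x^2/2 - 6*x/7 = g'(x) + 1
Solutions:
 g(x) = C1 - x^3/6 - 3*x^2/7 - x


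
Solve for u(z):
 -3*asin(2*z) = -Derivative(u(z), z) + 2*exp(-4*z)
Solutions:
 u(z) = C1 + 3*z*asin(2*z) + 3*sqrt(1 - 4*z^2)/2 - exp(-4*z)/2


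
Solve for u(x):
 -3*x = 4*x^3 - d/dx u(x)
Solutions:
 u(x) = C1 + x^4 + 3*x^2/2


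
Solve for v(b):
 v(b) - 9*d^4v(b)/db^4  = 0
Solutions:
 v(b) = C1*exp(-sqrt(3)*b/3) + C2*exp(sqrt(3)*b/3) + C3*sin(sqrt(3)*b/3) + C4*cos(sqrt(3)*b/3)


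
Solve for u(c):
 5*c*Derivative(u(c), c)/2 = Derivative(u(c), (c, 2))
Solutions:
 u(c) = C1 + C2*erfi(sqrt(5)*c/2)


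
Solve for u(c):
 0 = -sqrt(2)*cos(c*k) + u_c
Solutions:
 u(c) = C1 + sqrt(2)*sin(c*k)/k


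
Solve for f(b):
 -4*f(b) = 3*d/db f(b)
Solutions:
 f(b) = C1*exp(-4*b/3)


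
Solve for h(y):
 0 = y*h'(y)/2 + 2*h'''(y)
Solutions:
 h(y) = C1 + Integral(C2*airyai(-2^(1/3)*y/2) + C3*airybi(-2^(1/3)*y/2), y)


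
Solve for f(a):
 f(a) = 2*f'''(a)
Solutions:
 f(a) = C3*exp(2^(2/3)*a/2) + (C1*sin(2^(2/3)*sqrt(3)*a/4) + C2*cos(2^(2/3)*sqrt(3)*a/4))*exp(-2^(2/3)*a/4)


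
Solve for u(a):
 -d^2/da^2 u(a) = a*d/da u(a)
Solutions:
 u(a) = C1 + C2*erf(sqrt(2)*a/2)


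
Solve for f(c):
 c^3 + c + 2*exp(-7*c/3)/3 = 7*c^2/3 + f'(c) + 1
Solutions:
 f(c) = C1 + c^4/4 - 7*c^3/9 + c^2/2 - c - 2*exp(-7*c/3)/7


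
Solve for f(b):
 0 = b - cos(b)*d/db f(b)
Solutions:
 f(b) = C1 + Integral(b/cos(b), b)


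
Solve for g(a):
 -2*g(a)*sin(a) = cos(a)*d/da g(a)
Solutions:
 g(a) = C1*cos(a)^2


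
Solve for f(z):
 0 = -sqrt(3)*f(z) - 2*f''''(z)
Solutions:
 f(z) = (C1*sin(2^(1/4)*3^(1/8)*z/2) + C2*cos(2^(1/4)*3^(1/8)*z/2))*exp(-2^(1/4)*3^(1/8)*z/2) + (C3*sin(2^(1/4)*3^(1/8)*z/2) + C4*cos(2^(1/4)*3^(1/8)*z/2))*exp(2^(1/4)*3^(1/8)*z/2)


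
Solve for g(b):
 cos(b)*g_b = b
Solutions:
 g(b) = C1 + Integral(b/cos(b), b)


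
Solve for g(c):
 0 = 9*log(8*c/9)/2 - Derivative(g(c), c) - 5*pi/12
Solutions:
 g(c) = C1 + 9*c*log(c)/2 - 9*c*log(3) - 9*c/2 - 5*pi*c/12 + 27*c*log(2)/2


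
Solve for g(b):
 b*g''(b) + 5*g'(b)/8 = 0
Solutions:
 g(b) = C1 + C2*b^(3/8)


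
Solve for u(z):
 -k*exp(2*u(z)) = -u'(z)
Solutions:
 u(z) = log(-sqrt(-1/(C1 + k*z))) - log(2)/2
 u(z) = log(-1/(C1 + k*z))/2 - log(2)/2


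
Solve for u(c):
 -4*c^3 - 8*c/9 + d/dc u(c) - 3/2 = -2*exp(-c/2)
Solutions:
 u(c) = C1 + c^4 + 4*c^2/9 + 3*c/2 + 4*exp(-c/2)


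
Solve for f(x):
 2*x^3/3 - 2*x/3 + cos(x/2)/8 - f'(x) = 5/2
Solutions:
 f(x) = C1 + x^4/6 - x^2/3 - 5*x/2 + sin(x/2)/4


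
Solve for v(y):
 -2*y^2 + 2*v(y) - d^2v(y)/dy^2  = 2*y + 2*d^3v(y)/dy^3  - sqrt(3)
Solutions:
 v(y) = C1*exp(-y*((6*sqrt(318) + 107)^(-1/3) + 2 + (6*sqrt(318) + 107)^(1/3))/12)*sin(sqrt(3)*y*(-(6*sqrt(318) + 107)^(1/3) + (6*sqrt(318) + 107)^(-1/3))/12) + C2*exp(-y*((6*sqrt(318) + 107)^(-1/3) + 2 + (6*sqrt(318) + 107)^(1/3))/12)*cos(sqrt(3)*y*(-(6*sqrt(318) + 107)^(1/3) + (6*sqrt(318) + 107)^(-1/3))/12) + C3*exp(y*(-1 + (6*sqrt(318) + 107)^(-1/3) + (6*sqrt(318) + 107)^(1/3))/6) + y^2 + y - sqrt(3)/2 + 1


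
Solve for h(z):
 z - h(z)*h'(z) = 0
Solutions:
 h(z) = -sqrt(C1 + z^2)
 h(z) = sqrt(C1 + z^2)


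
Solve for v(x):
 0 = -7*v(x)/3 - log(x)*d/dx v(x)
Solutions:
 v(x) = C1*exp(-7*li(x)/3)


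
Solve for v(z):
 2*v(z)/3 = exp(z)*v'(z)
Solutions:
 v(z) = C1*exp(-2*exp(-z)/3)


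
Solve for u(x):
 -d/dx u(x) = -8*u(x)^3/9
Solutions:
 u(x) = -3*sqrt(2)*sqrt(-1/(C1 + 8*x))/2
 u(x) = 3*sqrt(2)*sqrt(-1/(C1 + 8*x))/2


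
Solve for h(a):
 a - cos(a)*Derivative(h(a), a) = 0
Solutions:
 h(a) = C1 + Integral(a/cos(a), a)


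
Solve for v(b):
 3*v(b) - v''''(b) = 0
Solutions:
 v(b) = C1*exp(-3^(1/4)*b) + C2*exp(3^(1/4)*b) + C3*sin(3^(1/4)*b) + C4*cos(3^(1/4)*b)


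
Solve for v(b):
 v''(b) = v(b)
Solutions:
 v(b) = C1*exp(-b) + C2*exp(b)


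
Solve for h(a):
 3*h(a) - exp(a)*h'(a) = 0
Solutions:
 h(a) = C1*exp(-3*exp(-a))


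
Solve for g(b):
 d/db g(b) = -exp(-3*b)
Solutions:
 g(b) = C1 + exp(-3*b)/3


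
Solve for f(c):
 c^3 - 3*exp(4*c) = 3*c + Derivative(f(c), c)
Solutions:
 f(c) = C1 + c^4/4 - 3*c^2/2 - 3*exp(4*c)/4


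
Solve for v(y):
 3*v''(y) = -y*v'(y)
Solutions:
 v(y) = C1 + C2*erf(sqrt(6)*y/6)


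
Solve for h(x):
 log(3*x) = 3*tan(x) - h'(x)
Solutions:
 h(x) = C1 - x*log(x) - x*log(3) + x - 3*log(cos(x))


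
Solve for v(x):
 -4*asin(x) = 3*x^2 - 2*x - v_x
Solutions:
 v(x) = C1 + x^3 - x^2 + 4*x*asin(x) + 4*sqrt(1 - x^2)


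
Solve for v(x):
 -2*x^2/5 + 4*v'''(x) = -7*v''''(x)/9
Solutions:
 v(x) = C1 + C2*x + C3*x^2 + C4*exp(-36*x/7) + x^5/600 - 7*x^4/4320 + 49*x^3/38880


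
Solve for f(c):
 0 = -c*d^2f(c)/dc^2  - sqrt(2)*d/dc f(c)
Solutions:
 f(c) = C1 + C2*c^(1 - sqrt(2))


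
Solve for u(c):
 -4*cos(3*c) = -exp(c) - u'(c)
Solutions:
 u(c) = C1 - exp(c) + 4*sin(3*c)/3


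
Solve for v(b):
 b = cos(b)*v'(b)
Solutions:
 v(b) = C1 + Integral(b/cos(b), b)


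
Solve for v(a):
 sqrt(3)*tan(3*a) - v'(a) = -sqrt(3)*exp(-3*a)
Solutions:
 v(a) = C1 + sqrt(3)*log(tan(3*a)^2 + 1)/6 - sqrt(3)*exp(-3*a)/3


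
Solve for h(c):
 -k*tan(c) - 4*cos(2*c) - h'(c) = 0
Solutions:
 h(c) = C1 + k*log(cos(c)) - 2*sin(2*c)


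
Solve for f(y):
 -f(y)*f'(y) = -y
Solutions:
 f(y) = -sqrt(C1 + y^2)
 f(y) = sqrt(C1 + y^2)


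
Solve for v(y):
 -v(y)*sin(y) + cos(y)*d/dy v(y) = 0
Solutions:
 v(y) = C1/cos(y)


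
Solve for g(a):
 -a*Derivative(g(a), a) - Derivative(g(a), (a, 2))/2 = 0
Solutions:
 g(a) = C1 + C2*erf(a)


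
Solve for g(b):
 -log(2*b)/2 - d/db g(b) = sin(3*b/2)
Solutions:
 g(b) = C1 - b*log(b)/2 - b*log(2)/2 + b/2 + 2*cos(3*b/2)/3


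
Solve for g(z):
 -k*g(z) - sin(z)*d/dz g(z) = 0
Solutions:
 g(z) = C1*exp(k*(-log(cos(z) - 1) + log(cos(z) + 1))/2)


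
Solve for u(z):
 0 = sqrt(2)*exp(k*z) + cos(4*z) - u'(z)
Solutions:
 u(z) = C1 + sin(4*z)/4 + sqrt(2)*exp(k*z)/k


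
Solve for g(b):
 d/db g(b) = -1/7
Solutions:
 g(b) = C1 - b/7


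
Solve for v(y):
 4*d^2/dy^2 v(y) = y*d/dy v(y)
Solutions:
 v(y) = C1 + C2*erfi(sqrt(2)*y/4)


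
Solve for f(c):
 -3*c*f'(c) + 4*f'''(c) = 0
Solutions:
 f(c) = C1 + Integral(C2*airyai(6^(1/3)*c/2) + C3*airybi(6^(1/3)*c/2), c)


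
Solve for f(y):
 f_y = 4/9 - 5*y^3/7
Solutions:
 f(y) = C1 - 5*y^4/28 + 4*y/9


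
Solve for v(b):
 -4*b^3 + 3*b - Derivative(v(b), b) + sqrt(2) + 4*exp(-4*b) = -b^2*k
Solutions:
 v(b) = C1 - b^4 + b^3*k/3 + 3*b^2/2 + sqrt(2)*b - exp(-4*b)


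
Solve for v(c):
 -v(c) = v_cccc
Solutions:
 v(c) = (C1*sin(sqrt(2)*c/2) + C2*cos(sqrt(2)*c/2))*exp(-sqrt(2)*c/2) + (C3*sin(sqrt(2)*c/2) + C4*cos(sqrt(2)*c/2))*exp(sqrt(2)*c/2)


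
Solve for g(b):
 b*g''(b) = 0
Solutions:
 g(b) = C1 + C2*b


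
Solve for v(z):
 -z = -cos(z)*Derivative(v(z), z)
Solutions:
 v(z) = C1 + Integral(z/cos(z), z)


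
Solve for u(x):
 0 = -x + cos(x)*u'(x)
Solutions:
 u(x) = C1 + Integral(x/cos(x), x)


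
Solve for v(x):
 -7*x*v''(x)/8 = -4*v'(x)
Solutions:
 v(x) = C1 + C2*x^(39/7)


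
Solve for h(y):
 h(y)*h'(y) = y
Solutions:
 h(y) = -sqrt(C1 + y^2)
 h(y) = sqrt(C1 + y^2)


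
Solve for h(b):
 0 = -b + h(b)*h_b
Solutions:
 h(b) = -sqrt(C1 + b^2)
 h(b) = sqrt(C1 + b^2)


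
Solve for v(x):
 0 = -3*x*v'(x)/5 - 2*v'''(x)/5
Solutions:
 v(x) = C1 + Integral(C2*airyai(-2^(2/3)*3^(1/3)*x/2) + C3*airybi(-2^(2/3)*3^(1/3)*x/2), x)


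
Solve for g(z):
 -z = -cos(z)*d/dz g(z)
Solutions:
 g(z) = C1 + Integral(z/cos(z), z)


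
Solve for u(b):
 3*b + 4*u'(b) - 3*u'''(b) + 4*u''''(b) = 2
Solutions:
 u(b) = C1 + C2*exp(b*((8*sqrt(15) + 31)^(-1/3) + 2 + (8*sqrt(15) + 31)^(1/3))/8)*sin(sqrt(3)*b*(-(8*sqrt(15) + 31)^(1/3) + (8*sqrt(15) + 31)^(-1/3))/8) + C3*exp(b*((8*sqrt(15) + 31)^(-1/3) + 2 + (8*sqrt(15) + 31)^(1/3))/8)*cos(sqrt(3)*b*(-(8*sqrt(15) + 31)^(1/3) + (8*sqrt(15) + 31)^(-1/3))/8) + C4*exp(b*(-(8*sqrt(15) + 31)^(1/3) - 1/(8*sqrt(15) + 31)^(1/3) + 1)/4) - 3*b^2/8 + b/2


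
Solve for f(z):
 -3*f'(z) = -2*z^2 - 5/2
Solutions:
 f(z) = C1 + 2*z^3/9 + 5*z/6


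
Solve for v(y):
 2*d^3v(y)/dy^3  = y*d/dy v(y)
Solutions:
 v(y) = C1 + Integral(C2*airyai(2^(2/3)*y/2) + C3*airybi(2^(2/3)*y/2), y)


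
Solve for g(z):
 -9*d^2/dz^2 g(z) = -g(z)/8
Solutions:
 g(z) = C1*exp(-sqrt(2)*z/12) + C2*exp(sqrt(2)*z/12)


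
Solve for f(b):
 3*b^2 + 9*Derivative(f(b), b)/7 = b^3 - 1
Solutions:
 f(b) = C1 + 7*b^4/36 - 7*b^3/9 - 7*b/9


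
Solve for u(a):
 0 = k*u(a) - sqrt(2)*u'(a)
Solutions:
 u(a) = C1*exp(sqrt(2)*a*k/2)


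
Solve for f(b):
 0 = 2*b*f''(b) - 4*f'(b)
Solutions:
 f(b) = C1 + C2*b^3


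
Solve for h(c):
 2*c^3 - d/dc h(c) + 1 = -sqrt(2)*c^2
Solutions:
 h(c) = C1 + c^4/2 + sqrt(2)*c^3/3 + c


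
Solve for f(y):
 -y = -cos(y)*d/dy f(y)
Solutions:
 f(y) = C1 + Integral(y/cos(y), y)


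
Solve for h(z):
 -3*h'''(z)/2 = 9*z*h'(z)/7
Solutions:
 h(z) = C1 + Integral(C2*airyai(-6^(1/3)*7^(2/3)*z/7) + C3*airybi(-6^(1/3)*7^(2/3)*z/7), z)


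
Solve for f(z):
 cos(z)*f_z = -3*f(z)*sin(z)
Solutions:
 f(z) = C1*cos(z)^3


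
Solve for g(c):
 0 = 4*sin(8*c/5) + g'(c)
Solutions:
 g(c) = C1 + 5*cos(8*c/5)/2


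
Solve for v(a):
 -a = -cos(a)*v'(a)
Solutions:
 v(a) = C1 + Integral(a/cos(a), a)


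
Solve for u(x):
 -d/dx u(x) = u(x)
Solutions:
 u(x) = C1*exp(-x)


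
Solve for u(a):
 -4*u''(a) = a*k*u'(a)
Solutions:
 u(a) = Piecewise((-sqrt(2)*sqrt(pi)*C1*erf(sqrt(2)*a*sqrt(k)/4)/sqrt(k) - C2, (k > 0) | (k < 0)), (-C1*a - C2, True))


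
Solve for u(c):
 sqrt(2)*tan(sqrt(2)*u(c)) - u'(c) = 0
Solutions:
 u(c) = sqrt(2)*(pi - asin(C1*exp(2*c)))/2
 u(c) = sqrt(2)*asin(C1*exp(2*c))/2


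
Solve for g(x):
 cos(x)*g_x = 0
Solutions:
 g(x) = C1


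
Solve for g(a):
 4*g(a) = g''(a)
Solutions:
 g(a) = C1*exp(-2*a) + C2*exp(2*a)


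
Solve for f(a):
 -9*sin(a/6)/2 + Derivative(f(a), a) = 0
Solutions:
 f(a) = C1 - 27*cos(a/6)


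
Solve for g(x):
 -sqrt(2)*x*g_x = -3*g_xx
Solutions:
 g(x) = C1 + C2*erfi(2^(3/4)*sqrt(3)*x/6)


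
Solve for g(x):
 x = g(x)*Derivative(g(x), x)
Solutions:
 g(x) = -sqrt(C1 + x^2)
 g(x) = sqrt(C1 + x^2)


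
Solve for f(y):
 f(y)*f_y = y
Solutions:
 f(y) = -sqrt(C1 + y^2)
 f(y) = sqrt(C1 + y^2)


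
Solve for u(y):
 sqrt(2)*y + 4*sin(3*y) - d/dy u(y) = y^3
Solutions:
 u(y) = C1 - y^4/4 + sqrt(2)*y^2/2 - 4*cos(3*y)/3


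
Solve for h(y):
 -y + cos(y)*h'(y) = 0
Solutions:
 h(y) = C1 + Integral(y/cos(y), y)


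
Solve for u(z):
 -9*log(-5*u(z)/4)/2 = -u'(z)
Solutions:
 -2*Integral(1/(log(-_y) - 2*log(2) + log(5)), (_y, u(z)))/9 = C1 - z


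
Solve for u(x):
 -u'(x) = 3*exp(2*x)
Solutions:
 u(x) = C1 - 3*exp(2*x)/2


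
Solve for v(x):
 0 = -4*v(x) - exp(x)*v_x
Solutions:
 v(x) = C1*exp(4*exp(-x))


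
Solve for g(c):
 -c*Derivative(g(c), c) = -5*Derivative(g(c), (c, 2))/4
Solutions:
 g(c) = C1 + C2*erfi(sqrt(10)*c/5)


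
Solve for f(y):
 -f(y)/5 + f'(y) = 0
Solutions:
 f(y) = C1*exp(y/5)


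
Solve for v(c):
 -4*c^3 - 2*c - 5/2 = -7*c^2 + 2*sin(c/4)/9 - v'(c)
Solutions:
 v(c) = C1 + c^4 - 7*c^3/3 + c^2 + 5*c/2 - 8*cos(c/4)/9


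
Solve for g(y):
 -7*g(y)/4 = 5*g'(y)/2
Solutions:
 g(y) = C1*exp(-7*y/10)


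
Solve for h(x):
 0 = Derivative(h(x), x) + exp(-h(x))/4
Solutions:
 h(x) = log(C1 - x/4)


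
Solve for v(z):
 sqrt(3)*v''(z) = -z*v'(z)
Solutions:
 v(z) = C1 + C2*erf(sqrt(2)*3^(3/4)*z/6)


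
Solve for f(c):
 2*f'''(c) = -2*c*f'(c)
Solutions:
 f(c) = C1 + Integral(C2*airyai(-c) + C3*airybi(-c), c)


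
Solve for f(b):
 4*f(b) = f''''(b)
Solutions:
 f(b) = C1*exp(-sqrt(2)*b) + C2*exp(sqrt(2)*b) + C3*sin(sqrt(2)*b) + C4*cos(sqrt(2)*b)


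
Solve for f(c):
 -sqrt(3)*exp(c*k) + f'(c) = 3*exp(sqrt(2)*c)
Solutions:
 f(c) = C1 + 3*sqrt(2)*exp(sqrt(2)*c)/2 + sqrt(3)*exp(c*k)/k


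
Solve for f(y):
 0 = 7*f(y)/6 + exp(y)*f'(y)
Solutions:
 f(y) = C1*exp(7*exp(-y)/6)


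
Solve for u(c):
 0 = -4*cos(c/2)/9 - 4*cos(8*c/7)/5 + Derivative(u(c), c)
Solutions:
 u(c) = C1 + 8*sin(c/2)/9 + 7*sin(8*c/7)/10


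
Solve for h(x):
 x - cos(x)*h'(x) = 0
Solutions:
 h(x) = C1 + Integral(x/cos(x), x)


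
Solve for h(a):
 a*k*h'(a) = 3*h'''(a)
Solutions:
 h(a) = C1 + Integral(C2*airyai(3^(2/3)*a*k^(1/3)/3) + C3*airybi(3^(2/3)*a*k^(1/3)/3), a)


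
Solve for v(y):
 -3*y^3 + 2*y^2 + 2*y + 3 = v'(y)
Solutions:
 v(y) = C1 - 3*y^4/4 + 2*y^3/3 + y^2 + 3*y


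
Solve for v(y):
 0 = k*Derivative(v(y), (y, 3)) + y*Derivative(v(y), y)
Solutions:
 v(y) = C1 + Integral(C2*airyai(y*(-1/k)^(1/3)) + C3*airybi(y*(-1/k)^(1/3)), y)


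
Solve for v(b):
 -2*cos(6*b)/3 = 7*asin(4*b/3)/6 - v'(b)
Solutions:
 v(b) = C1 + 7*b*asin(4*b/3)/6 + 7*sqrt(9 - 16*b^2)/24 + sin(6*b)/9


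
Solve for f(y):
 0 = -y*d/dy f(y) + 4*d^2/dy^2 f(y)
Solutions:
 f(y) = C1 + C2*erfi(sqrt(2)*y/4)


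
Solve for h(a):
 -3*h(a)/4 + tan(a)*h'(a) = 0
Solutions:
 h(a) = C1*sin(a)^(3/4)


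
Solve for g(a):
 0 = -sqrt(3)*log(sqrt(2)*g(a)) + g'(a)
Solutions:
 -2*sqrt(3)*Integral(1/(2*log(_y) + log(2)), (_y, g(a)))/3 = C1 - a


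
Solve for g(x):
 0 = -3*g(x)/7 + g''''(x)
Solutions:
 g(x) = C1*exp(-3^(1/4)*7^(3/4)*x/7) + C2*exp(3^(1/4)*7^(3/4)*x/7) + C3*sin(3^(1/4)*7^(3/4)*x/7) + C4*cos(3^(1/4)*7^(3/4)*x/7)


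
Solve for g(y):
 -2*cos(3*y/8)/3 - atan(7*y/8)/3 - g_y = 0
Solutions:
 g(y) = C1 - y*atan(7*y/8)/3 + 4*log(49*y^2 + 64)/21 - 16*sin(3*y/8)/9


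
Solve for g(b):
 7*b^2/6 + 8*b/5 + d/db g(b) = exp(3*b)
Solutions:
 g(b) = C1 - 7*b^3/18 - 4*b^2/5 + exp(3*b)/3


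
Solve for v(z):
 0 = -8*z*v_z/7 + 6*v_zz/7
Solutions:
 v(z) = C1 + C2*erfi(sqrt(6)*z/3)


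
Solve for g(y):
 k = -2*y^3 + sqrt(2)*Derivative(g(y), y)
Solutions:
 g(y) = C1 + sqrt(2)*k*y/2 + sqrt(2)*y^4/4


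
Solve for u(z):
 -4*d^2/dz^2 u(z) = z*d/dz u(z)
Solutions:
 u(z) = C1 + C2*erf(sqrt(2)*z/4)


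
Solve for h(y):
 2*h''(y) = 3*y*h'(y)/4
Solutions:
 h(y) = C1 + C2*erfi(sqrt(3)*y/4)


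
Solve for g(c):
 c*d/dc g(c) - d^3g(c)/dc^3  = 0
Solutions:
 g(c) = C1 + Integral(C2*airyai(c) + C3*airybi(c), c)


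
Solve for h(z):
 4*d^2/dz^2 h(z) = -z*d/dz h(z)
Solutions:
 h(z) = C1 + C2*erf(sqrt(2)*z/4)


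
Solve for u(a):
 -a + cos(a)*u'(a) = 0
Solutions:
 u(a) = C1 + Integral(a/cos(a), a)


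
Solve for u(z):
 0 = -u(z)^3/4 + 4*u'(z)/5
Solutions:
 u(z) = -2*sqrt(2)*sqrt(-1/(C1 + 5*z))
 u(z) = 2*sqrt(2)*sqrt(-1/(C1 + 5*z))


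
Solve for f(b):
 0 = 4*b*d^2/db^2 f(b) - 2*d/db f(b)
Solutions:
 f(b) = C1 + C2*b^(3/2)


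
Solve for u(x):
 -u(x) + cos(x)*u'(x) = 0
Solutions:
 u(x) = C1*sqrt(sin(x) + 1)/sqrt(sin(x) - 1)


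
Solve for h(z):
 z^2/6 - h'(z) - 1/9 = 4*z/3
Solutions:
 h(z) = C1 + z^3/18 - 2*z^2/3 - z/9


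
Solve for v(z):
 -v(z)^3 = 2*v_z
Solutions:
 v(z) = -sqrt(-1/(C1 - z))
 v(z) = sqrt(-1/(C1 - z))


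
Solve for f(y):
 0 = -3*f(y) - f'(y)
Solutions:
 f(y) = C1*exp(-3*y)


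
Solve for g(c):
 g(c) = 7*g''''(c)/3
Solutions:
 g(c) = C1*exp(-3^(1/4)*7^(3/4)*c/7) + C2*exp(3^(1/4)*7^(3/4)*c/7) + C3*sin(3^(1/4)*7^(3/4)*c/7) + C4*cos(3^(1/4)*7^(3/4)*c/7)


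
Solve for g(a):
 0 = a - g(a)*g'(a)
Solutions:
 g(a) = -sqrt(C1 + a^2)
 g(a) = sqrt(C1 + a^2)


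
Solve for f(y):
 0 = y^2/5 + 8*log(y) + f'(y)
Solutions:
 f(y) = C1 - y^3/15 - 8*y*log(y) + 8*y


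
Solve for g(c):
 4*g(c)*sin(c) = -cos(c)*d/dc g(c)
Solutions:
 g(c) = C1*cos(c)^4


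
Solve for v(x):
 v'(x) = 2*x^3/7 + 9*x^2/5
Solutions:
 v(x) = C1 + x^4/14 + 3*x^3/5


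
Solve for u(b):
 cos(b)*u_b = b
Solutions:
 u(b) = C1 + Integral(b/cos(b), b)


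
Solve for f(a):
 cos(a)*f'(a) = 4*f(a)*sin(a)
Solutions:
 f(a) = C1/cos(a)^4


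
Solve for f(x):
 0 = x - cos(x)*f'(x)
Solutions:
 f(x) = C1 + Integral(x/cos(x), x)


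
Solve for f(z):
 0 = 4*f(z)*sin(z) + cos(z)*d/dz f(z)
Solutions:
 f(z) = C1*cos(z)^4


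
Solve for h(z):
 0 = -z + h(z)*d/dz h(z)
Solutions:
 h(z) = -sqrt(C1 + z^2)
 h(z) = sqrt(C1 + z^2)


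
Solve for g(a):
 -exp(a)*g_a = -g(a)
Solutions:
 g(a) = C1*exp(-exp(-a))


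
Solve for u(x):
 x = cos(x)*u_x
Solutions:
 u(x) = C1 + Integral(x/cos(x), x)


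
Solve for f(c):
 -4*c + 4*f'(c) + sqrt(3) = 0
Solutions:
 f(c) = C1 + c^2/2 - sqrt(3)*c/4


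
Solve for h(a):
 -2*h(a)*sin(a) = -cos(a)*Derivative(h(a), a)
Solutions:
 h(a) = C1/cos(a)^2
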